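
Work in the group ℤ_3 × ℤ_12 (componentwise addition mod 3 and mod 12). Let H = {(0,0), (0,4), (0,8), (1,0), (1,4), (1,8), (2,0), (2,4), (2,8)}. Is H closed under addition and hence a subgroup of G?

Yes

|H| = 9 divides |G| = 36, consistent with Lagrange.
H contains the identity, every element's inverse is in H, and H is closed under +: it is a subgroup.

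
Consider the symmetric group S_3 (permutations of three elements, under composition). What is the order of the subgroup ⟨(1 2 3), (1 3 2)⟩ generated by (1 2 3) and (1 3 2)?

|⟨(1 2 3)⟩| = 3 and |⟨(1 3 2)⟩| = 3, so |H| is a multiple of lcm(3, 3) = 3 and divides |G| = 6.
Closing under the operation: H = {e, (1 2 3), (1 3 2)}, so |H| = 3.

3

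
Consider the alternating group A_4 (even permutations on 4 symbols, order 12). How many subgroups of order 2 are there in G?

|G| = 12 and 2 | 12, so subgroups of order 2 are possible by Lagrange.
The subgroups of order 2 are: {e, (1 2)(3 4)}; {e, (1 3)(2 4)}; {e, (1 4)(2 3)}.
So G has 3 subgroups of order 2.

3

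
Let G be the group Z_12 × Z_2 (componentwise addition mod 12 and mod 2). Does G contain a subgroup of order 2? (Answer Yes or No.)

2 | 24. A subgroup of order 2 is {(0,0), (0,1)}.

Yes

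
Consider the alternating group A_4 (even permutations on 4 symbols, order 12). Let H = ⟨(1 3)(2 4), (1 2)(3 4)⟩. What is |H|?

|⟨(1 3)(2 4)⟩| = 2 and |⟨(1 2)(3 4)⟩| = 2, so |H| is a multiple of lcm(2, 2) = 2 and divides |G| = 12.
Closing under the operation: H = {e, (1 2)(3 4), (1 3)(2 4), (1 4)(2 3)}, so |H| = 4.

4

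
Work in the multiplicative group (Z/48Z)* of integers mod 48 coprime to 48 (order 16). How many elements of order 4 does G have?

The elements of order 4 are: 5, 11, 13, 19, 29, 35, 37, 43.
That's 8.

8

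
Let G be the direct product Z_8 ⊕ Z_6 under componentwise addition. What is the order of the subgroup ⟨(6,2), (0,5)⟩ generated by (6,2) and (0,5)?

|⟨(6,2)⟩| = 12 and |⟨(0,5)⟩| = 6, so |H| is a multiple of lcm(12, 6) = 12 and divides |G| = 48.
Closing under the operation: H = {(0,0), (0,1), (0,2), (0,3), (0,4), (0,5), (2,0), (2,1), (2,2), (2,3), (2,4), (2,5), (4,0), (4,1), (4,2), (4,3), (4,4), (4,5), (6,0), (6,1), (6,2), (6,3), (6,4), (6,5)}, so |H| = 24.

24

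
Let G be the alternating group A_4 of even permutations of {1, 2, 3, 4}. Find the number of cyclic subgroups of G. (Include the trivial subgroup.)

8

Each element a generates a cyclic subgroup ⟨a⟩; distinct elements may generate the same one (a cyclic group of order d has φ(d) generators).
Cyclic subgroups by order — order 1: 1; order 2: 3; order 3: 4.
Total: 8.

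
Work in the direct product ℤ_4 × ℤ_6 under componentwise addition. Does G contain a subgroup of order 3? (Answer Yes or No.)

Yes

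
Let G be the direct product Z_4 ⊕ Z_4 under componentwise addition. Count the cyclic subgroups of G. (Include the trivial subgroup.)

10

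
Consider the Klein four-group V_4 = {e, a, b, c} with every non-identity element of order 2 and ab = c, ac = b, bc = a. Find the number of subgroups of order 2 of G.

|G| = 4 and 2 | 4, so subgroups of order 2 are possible by Lagrange.
The subgroups of order 2 are: {e, a}; {e, b}; {e, c}.
So G has 3 subgroups of order 2.

3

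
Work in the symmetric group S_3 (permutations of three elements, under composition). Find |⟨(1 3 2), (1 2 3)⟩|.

3

|⟨(1 3 2)⟩| = 3 and |⟨(1 2 3)⟩| = 3, so |H| is a multiple of lcm(3, 3) = 3 and divides |G| = 6.
Closing under the operation: H = {e, (1 2 3), (1 3 2)}, so |H| = 3.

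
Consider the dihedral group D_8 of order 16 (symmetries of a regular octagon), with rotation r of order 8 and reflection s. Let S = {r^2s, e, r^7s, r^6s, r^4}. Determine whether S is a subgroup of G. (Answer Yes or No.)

|S| = 5 does not divide |G| = 16, so by Lagrange S is not a subgroup.

No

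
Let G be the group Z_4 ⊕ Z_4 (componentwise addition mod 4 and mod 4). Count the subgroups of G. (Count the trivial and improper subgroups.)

15

|G| = 16, so by Lagrange every subgroup order divides 16. Divisors: 1, 2, 4, 8, 16.
Subgroups by order — order 1: 1; order 2: 3; order 4: 7; order 8: 3; order 16: 1.
Total: 1 + 3 + 7 + 3 + 1 = 15.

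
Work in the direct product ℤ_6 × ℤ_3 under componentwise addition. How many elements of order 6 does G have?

8

An element (a,b) has order lcm(ord(a), ord(b)); count pairs with lcm equal to 6.
Enumerating gives 8 such elements.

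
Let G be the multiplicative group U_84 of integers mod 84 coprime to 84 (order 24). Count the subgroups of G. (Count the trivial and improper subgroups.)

32

|G| = 24, so by Lagrange every subgroup order divides 24. Divisors: 1, 2, 3, 4, 6, 8, 12, 24.
Subgroups by order — order 1: 1; order 2: 7; order 3: 1; order 4: 7; order 6: 7; order 8: 1; order 12: 7; order 24: 1.
Total: 1 + 7 + 1 + 7 + 7 + 1 + 7 + 1 = 32.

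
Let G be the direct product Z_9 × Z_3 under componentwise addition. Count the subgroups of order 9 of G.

4

|G| = 27 and 9 | 27, so subgroups of order 9 are possible by Lagrange.
The subgroups of order 9 are: {(0,0), (0,1), (0,2), (3,0), (3,1), (3,2), (6,0), (6,1), (6,2)}; {(0,0), (1,0), (2,0), (3,0), (4,0), (5,0), (6,0), (7,0), (8,0)}; {(0,0), (1,1), (2,2), (3,0), (4,1), (5,2), (6,0), (7,1), (8,2)}; {(0,0), (1,2), (2,1), (3,0), (4,2), (5,1), (6,0), (7,2), (8,1)}.
So G has 4 subgroups of order 9.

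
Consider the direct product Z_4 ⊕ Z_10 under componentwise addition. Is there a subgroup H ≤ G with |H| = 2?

2 | 40. A subgroup of order 2 is {(0,0), (0,5)}.

Yes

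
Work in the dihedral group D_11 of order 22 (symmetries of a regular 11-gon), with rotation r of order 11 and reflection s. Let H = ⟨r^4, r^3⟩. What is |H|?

|⟨r^4⟩| = 11 and |⟨r^3⟩| = 11, so |H| is a multiple of lcm(11, 11) = 11 and divides |G| = 22.
Closing under the operation: H = {e, r, r^2, r^3, r^4, r^5, r^6, r^7, r^8, r^9, r^10}, so |H| = 11.

11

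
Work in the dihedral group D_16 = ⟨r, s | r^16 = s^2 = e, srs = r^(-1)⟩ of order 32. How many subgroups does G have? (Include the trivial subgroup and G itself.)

36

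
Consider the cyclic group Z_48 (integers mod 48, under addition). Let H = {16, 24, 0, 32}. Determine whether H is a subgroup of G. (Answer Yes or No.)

Closure fails: 16 + 24 = 40 ∉ H. So H is not a subgroup.

No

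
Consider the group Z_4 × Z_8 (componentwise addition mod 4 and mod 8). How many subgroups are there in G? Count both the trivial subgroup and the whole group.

22

|G| = 32, so by Lagrange every subgroup order divides 32. Divisors: 1, 2, 4, 8, 16, 32.
Subgroups by order — order 1: 1; order 2: 3; order 4: 7; order 8: 7; order 16: 3; order 32: 1.
Total: 1 + 3 + 7 + 7 + 3 + 1 = 22.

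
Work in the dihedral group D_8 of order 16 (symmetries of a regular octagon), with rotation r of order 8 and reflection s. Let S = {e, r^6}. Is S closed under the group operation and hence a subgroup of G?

No

r^6 ∈ S but its inverse r^2 ∉ S, so S is not a subgroup.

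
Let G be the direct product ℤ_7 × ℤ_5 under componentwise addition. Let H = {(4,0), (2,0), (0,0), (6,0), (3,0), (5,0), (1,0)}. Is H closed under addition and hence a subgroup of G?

Yes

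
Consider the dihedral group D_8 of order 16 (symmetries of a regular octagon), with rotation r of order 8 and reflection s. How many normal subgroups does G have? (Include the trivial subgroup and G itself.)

G has 19 subgroups. Checking conjugation-invariance by order — order 1: 1/1 normal; order 2: 1/9 normal; order 4: 1/5 normal; order 8: 3/3 normal; order 16: 1/1 normal.
Total normal subgroups: 7.

7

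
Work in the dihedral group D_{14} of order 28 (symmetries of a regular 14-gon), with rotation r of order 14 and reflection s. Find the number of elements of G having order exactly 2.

Enumerating element orders in G gives 15 elements of order 2.

15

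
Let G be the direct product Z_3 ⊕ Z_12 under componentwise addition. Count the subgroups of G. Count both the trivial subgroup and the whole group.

18

|G| = 36, so by Lagrange every subgroup order divides 36. Divisors: 1, 2, 3, 4, 6, 9, 12, 18, 36.
Subgroups by order — order 1: 1; order 2: 1; order 3: 4; order 4: 1; order 6: 4; order 9: 1; order 12: 4; order 18: 1; order 36: 1.
Total: 1 + 1 + 4 + 1 + 4 + 1 + 4 + 1 + 1 = 18.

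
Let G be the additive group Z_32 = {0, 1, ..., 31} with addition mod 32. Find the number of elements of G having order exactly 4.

2

In a cyclic group of order 32, the number of elements of order d (for d | 32) is φ(d).
φ(4) = 2.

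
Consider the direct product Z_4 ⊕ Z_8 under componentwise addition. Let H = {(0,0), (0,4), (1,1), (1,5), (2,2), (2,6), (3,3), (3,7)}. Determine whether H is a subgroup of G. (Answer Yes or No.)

Yes

|H| = 8 divides |G| = 32, consistent with Lagrange.
H contains the identity, every element's inverse is in H, and H is closed under +: it is a subgroup.
In fact H = ⟨(1,5)⟩.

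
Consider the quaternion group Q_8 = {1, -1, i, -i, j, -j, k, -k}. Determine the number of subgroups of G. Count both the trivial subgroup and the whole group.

6

|G| = 8, so by Lagrange every subgroup order divides 8. Divisors: 1, 2, 4, 8.
Subgroups by order — order 1: 1; order 2: 1; order 4: 3; order 8: 1.
Total: 1 + 1 + 3 + 1 = 6.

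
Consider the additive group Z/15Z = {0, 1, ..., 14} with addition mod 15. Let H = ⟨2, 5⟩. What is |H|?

15

|⟨2⟩| = 15 and |⟨5⟩| = 3, so |H| is a multiple of lcm(15, 3) = 15 and divides |G| = 15.
Closing {2, 5} under the group operation gives all of G, so |H| = 15.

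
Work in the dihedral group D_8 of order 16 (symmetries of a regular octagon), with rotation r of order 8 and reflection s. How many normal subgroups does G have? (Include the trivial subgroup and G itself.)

7

G has 19 subgroups. Checking conjugation-invariance by order — order 1: 1/1 normal; order 2: 1/9 normal; order 4: 1/5 normal; order 8: 3/3 normal; order 16: 1/1 normal.
Total normal subgroups: 7.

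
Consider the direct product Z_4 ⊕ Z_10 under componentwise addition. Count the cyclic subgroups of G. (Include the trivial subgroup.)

Each element a generates a cyclic subgroup ⟨a⟩; distinct elements may generate the same one (a cyclic group of order d has φ(d) generators).
Cyclic subgroups by order — order 1: 1; order 2: 3; order 4: 2; order 5: 1; order 10: 3; order 20: 2.
Total: 12.

12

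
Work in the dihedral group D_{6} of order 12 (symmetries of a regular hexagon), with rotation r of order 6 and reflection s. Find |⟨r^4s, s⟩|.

6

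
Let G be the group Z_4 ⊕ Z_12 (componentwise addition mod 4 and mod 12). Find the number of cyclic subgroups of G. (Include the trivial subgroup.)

Group the elements of G by the cyclic subgroup they generate; each cyclic subgroup of order d accounts for φ(d) elements.
Cyclic subgroups by order — order 1: 1; order 2: 3; order 3: 1; order 4: 6; order 6: 3; order 12: 6.
Total: 20.

20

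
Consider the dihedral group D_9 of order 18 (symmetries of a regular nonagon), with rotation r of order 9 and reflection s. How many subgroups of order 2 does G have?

|G| = 18 and 2 | 18, so subgroups of order 2 are possible by Lagrange.
The subgroups of order 2 are: {e, r^2s}; {e, r^3s}; {e, r^4s}; {e, r^5s}; … (9 in all).
So G has 9 subgroups of order 2.

9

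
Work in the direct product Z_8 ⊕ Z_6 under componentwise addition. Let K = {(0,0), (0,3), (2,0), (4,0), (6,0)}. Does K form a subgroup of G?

No

|K| = 5 does not divide |G| = 48, so by Lagrange K is not a subgroup.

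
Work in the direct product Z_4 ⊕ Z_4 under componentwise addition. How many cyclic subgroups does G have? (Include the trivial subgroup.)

10

Each element a generates a cyclic subgroup ⟨a⟩; distinct elements may generate the same one (a cyclic group of order d has φ(d) generators).
Cyclic subgroups by order — order 1: 1; order 2: 3; order 4: 6.
Total: 10.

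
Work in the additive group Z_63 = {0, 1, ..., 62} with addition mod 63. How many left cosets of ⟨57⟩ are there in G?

3

|⟨57⟩| = 21 and |G| = 63.
By Lagrange, [G : H] = |G|/|H| = 63/21 = 3.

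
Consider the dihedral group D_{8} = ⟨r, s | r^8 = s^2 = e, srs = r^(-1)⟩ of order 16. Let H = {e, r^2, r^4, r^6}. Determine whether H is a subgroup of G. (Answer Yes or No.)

Yes

|H| = 4 divides |G| = 16, consistent with Lagrange.
H contains the identity, every element's inverse is in H, and H is closed under ·: it is a subgroup.
In fact H = ⟨r^6⟩.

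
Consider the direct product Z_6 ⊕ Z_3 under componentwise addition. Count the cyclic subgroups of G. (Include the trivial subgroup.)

Each element a generates a cyclic subgroup ⟨a⟩; distinct elements may generate the same one (a cyclic group of order d has φ(d) generators).
Cyclic subgroups by order — order 1: 1; order 2: 1; order 3: 4; order 6: 4.
Total: 10.

10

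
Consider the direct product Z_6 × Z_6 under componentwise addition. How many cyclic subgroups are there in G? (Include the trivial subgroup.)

20

A cyclic subgroup of order d is generated by each of its φ(d) elements of order d, so the cyclic subgroups of order d number (#elements of order d)/φ(d).
Cyclic subgroups by order — order 1: 1; order 2: 3; order 3: 4; order 6: 12.
Total: 20.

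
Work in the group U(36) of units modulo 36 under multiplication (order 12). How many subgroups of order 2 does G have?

3

|G| = 12 and 2 | 12, so subgroups of order 2 are possible by Lagrange.
The subgroups of order 2 are: {1, 17}; {1, 19}; {1, 35}.
So G has 3 subgroups of order 2.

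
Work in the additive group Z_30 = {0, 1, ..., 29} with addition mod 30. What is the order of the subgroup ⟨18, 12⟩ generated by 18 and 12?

5

|⟨18⟩| = 5 and |⟨12⟩| = 5, so |H| is a multiple of lcm(5, 5) = 5 and divides |G| = 30.
Closing under the operation: H = {0, 6, 12, 18, 24}, so |H| = 5.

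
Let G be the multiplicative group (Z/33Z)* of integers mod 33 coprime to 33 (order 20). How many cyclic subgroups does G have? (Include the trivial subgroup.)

8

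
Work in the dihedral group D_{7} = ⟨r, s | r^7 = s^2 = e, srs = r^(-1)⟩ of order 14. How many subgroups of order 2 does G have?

|G| = 14 and 2 | 14, so subgroups of order 2 are possible by Lagrange.
The subgroups of order 2 are: {e, r^2s}; {e, r^3s}; {e, r^4s}; {e, r^5s}; … (7 in all).
So G has 7 subgroups of order 2.

7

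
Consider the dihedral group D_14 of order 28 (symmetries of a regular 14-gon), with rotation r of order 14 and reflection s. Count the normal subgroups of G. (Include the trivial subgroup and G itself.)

G has 28 subgroups. Checking conjugation-invariance by order — order 1: 1/1 normal; order 2: 1/15 normal; order 4: 0/7 normal; order 7: 1/1 normal; order 14: 3/3 normal; order 28: 1/1 normal.
Total normal subgroups: 7.

7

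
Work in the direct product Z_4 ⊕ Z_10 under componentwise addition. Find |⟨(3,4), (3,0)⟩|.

20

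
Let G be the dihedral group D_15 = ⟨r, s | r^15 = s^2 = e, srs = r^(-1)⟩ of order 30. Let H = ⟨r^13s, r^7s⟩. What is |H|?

10

|⟨r^13s⟩| = 2 and |⟨r^7s⟩| = 2, so |H| is a multiple of lcm(2, 2) = 2 and divides |G| = 30.
Closing under the operation: H = {e, r^3, r^6, r^9, r^12, rs, r^4s, r^7s, r^10s, r^13s}, so |H| = 10.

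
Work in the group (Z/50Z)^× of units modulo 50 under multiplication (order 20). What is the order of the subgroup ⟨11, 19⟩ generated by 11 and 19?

10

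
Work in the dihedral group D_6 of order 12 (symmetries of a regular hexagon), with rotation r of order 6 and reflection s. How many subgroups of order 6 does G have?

3

|G| = 12 and 6 | 12, so subgroups of order 6 are possible by Lagrange.
The subgroups of order 6 are: {e, r, r^2, r^3, r^4, r^5}; {e, r^2, r^4, s, r^2s, r^4s}; {e, r^2, r^4, rs, r^3s, r^5s}.
So G has 3 subgroups of order 6.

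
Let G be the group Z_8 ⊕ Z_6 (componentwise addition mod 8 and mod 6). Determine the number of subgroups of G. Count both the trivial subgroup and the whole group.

22

|G| = 48, so by Lagrange every subgroup order divides 48. Divisors: 1, 2, 3, 4, 6, 8, 12, 16, 24, 48.
Subgroups by order — order 1: 1; order 2: 3; order 3: 1; order 4: 3; order 6: 3; order 8: 3; order 12: 3; order 16: 1; order 24: 3; order 48: 1.
Total: 1 + 3 + 1 + 3 + 3 + 3 + 3 + 1 + 3 + 1 = 22.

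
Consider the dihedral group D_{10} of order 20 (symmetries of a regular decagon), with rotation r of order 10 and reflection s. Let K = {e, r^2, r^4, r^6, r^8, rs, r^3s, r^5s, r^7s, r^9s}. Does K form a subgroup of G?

|K| = 10 divides |G| = 20, consistent with Lagrange.
K contains the identity, every element's inverse is in K, and K is closed under ·: it is a subgroup.

Yes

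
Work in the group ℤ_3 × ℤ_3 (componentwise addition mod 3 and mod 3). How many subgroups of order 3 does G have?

4

|G| = 9 and 3 | 9, so subgroups of order 3 are possible by Lagrange.
The subgroups of order 3 are: {(0,0), (0,1), (0,2)}; {(0,0), (1,0), (2,0)}; {(0,0), (1,1), (2,2)}; {(0,0), (1,2), (2,1)}.
So G has 4 subgroups of order 3.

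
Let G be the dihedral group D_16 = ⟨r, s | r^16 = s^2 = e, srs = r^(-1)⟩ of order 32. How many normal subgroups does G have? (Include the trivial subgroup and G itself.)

G has 36 subgroups. Checking conjugation-invariance by order — order 1: 1/1 normal; order 2: 1/17 normal; order 4: 1/9 normal; order 8: 1/5 normal; order 16: 3/3 normal; order 32: 1/1 normal.
Total normal subgroups: 8.

8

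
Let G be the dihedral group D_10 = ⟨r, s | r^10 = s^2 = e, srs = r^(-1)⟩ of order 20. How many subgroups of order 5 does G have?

1

|G| = 20 and 5 | 20, so subgroups of order 5 are possible by Lagrange.
The subgroups of order 5 are: {e, r^2, r^4, r^6, r^8}.
So G has 1 subgroup of order 5.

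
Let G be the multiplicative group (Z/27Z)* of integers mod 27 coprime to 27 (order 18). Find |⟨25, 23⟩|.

18

|⟨25⟩| = 9 and |⟨23⟩| = 18, so |H| is a multiple of lcm(9, 18) = 18 and divides |G| = 18.
Closing {25, 23} under the group operation gives all of G, so |H| = 18.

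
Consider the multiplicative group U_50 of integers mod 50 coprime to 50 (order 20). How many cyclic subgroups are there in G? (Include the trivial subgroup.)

Group the elements of G by the cyclic subgroup they generate; each cyclic subgroup of order d accounts for φ(d) elements.
Cyclic subgroups by order — order 1: 1; order 2: 1; order 4: 1; order 5: 1; order 10: 1; order 20: 1.
Total: 6.

6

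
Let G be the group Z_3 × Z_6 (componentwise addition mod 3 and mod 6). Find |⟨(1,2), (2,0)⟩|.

|⟨(1,2)⟩| = 3 and |⟨(2,0)⟩| = 3, so |H| is a multiple of lcm(3, 3) = 3 and divides |G| = 18.
Closing under the operation: H = {(0,0), (0,2), (0,4), (1,0), (1,2), (1,4), (2,0), (2,2), (2,4)}, so |H| = 9.

9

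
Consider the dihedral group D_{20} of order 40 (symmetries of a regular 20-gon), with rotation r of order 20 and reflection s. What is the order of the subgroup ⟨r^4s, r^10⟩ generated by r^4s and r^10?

|⟨r^4s⟩| = 2 and |⟨r^10⟩| = 2, so |H| is a multiple of lcm(2, 2) = 2 and divides |G| = 40.
Closing under the operation: H = {e, r^10, r^4s, r^14s}, so |H| = 4.

4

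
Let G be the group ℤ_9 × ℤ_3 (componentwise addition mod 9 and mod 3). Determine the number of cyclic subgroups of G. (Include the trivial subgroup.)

8

Group the elements of G by the cyclic subgroup they generate; each cyclic subgroup of order d accounts for φ(d) elements.
Cyclic subgroups by order — order 1: 1; order 3: 4; order 9: 3.
Total: 8.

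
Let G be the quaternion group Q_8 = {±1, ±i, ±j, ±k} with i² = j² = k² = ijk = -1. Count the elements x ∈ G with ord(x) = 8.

No element of G has order 8 (even though 8 | 8).

0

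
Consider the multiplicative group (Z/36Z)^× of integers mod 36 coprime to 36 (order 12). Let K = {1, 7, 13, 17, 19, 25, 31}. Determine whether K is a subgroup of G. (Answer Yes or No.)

|K| = 7 does not divide |G| = 12, so by Lagrange K is not a subgroup.

No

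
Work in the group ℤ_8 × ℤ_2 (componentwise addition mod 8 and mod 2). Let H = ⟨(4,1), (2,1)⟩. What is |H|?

8

|⟨(4,1)⟩| = 2 and |⟨(2,1)⟩| = 4, so |H| is a multiple of lcm(2, 4) = 4 and divides |G| = 16.
Closing under the operation: H = {(0,0), (0,1), (2,0), (2,1), (4,0), (4,1), (6,0), (6,1)}, so |H| = 8.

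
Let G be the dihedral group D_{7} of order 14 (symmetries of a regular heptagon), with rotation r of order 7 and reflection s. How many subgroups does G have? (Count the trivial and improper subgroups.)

10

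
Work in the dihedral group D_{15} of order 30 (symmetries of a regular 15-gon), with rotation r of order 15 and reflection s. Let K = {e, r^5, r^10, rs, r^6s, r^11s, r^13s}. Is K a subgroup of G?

No

|K| = 7 does not divide |G| = 30, so by Lagrange K is not a subgroup.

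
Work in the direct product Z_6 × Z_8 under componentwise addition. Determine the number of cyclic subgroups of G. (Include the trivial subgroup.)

A cyclic subgroup of order d is generated by each of its φ(d) elements of order d, so the cyclic subgroups of order d number (#elements of order d)/φ(d).
Cyclic subgroups by order — order 1: 1; order 2: 3; order 3: 1; order 4: 2; order 6: 3; order 8: 2; order 12: 2; order 24: 2.
Total: 16.

16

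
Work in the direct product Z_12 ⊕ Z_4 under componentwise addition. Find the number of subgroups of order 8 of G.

3

|G| = 48 and 8 | 48, so subgroups of order 8 are possible by Lagrange.
The subgroups of order 8 are: {(0,0), (0,1), (0,2), (0,3), (6,0), (6,1), (6,2), (6,3)}; {(0,0), (0,2), (3,0), (3,2), (6,0), (6,2), (9,0), (9,2)}; {(0,0), (0,2), (3,1), (3,3), (6,0), (6,2), (9,1), (9,3)}.
So G has 3 subgroups of order 8.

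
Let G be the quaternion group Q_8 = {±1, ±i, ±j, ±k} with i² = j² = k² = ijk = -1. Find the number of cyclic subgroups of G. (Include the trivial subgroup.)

5

Group the elements of G by the cyclic subgroup they generate; each cyclic subgroup of order d accounts for φ(d) elements.
Cyclic subgroups by order — order 1: 1; order 2: 1; order 4: 3.
Total: 5.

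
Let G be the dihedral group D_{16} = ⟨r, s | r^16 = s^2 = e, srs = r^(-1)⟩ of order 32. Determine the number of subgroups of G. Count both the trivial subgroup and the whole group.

36

|G| = 32, so by Lagrange every subgroup order divides 32. Divisors: 1, 2, 4, 8, 16, 32.
Subgroups by order — order 1: 1; order 2: 17; order 4: 9; order 8: 5; order 16: 3; order 32: 1.
Total: 1 + 17 + 9 + 5 + 3 + 1 = 36.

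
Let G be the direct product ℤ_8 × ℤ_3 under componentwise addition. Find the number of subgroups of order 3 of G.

|G| = 24 and 3 | 24, so subgroups of order 3 are possible by Lagrange.
The subgroups of order 3 are: {(0,0), (0,1), (0,2)}.
So G has 1 subgroup of order 3.

1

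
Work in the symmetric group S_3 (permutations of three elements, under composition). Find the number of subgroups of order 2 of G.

3

|G| = 6 and 2 | 6, so subgroups of order 2 are possible by Lagrange.
The subgroups of order 2 are: {e, (1 2)}; {e, (1 3)}; {e, (2 3)}.
So G has 3 subgroups of order 2.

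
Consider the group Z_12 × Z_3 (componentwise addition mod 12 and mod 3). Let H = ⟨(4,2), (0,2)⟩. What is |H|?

9

|⟨(4,2)⟩| = 3 and |⟨(0,2)⟩| = 3, so |H| is a multiple of lcm(3, 3) = 3 and divides |G| = 36.
Closing under the operation: H = {(0,0), (0,1), (0,2), (4,0), (4,1), (4,2), (8,0), (8,1), (8,2)}, so |H| = 9.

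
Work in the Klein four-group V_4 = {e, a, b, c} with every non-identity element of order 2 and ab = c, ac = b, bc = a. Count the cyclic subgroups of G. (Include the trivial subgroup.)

Each element a generates a cyclic subgroup ⟨a⟩; distinct elements may generate the same one (a cyclic group of order d has φ(d) generators).
Cyclic subgroups by order — order 1: 1; order 2: 3.
Total: 4.

4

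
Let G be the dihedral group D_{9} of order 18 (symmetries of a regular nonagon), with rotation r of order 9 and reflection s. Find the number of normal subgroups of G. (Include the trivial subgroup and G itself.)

4

G has 16 subgroups. Checking conjugation-invariance by order — order 1: 1/1 normal; order 2: 0/9 normal; order 3: 1/1 normal; order 6: 0/3 normal; order 9: 1/1 normal; order 18: 1/1 normal.
Total normal subgroups: 4.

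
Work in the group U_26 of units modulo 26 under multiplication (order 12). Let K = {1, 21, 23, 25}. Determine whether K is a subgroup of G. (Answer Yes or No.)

21 ∈ K but its inverse 5 ∉ K, so K is not a subgroup.

No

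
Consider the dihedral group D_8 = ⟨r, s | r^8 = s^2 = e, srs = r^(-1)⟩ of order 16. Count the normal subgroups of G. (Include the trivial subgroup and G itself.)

G has 19 subgroups. Checking conjugation-invariance by order — order 1: 1/1 normal; order 2: 1/9 normal; order 4: 1/5 normal; order 8: 3/3 normal; order 16: 1/1 normal.
Total normal subgroups: 7.

7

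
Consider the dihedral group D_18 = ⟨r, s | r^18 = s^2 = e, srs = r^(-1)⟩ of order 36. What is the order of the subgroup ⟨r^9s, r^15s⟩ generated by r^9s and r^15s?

6

|⟨r^9s⟩| = 2 and |⟨r^15s⟩| = 2, so |H| is a multiple of lcm(2, 2) = 2 and divides |G| = 36.
Closing under the operation: H = {e, r^6, r^12, r^3s, r^9s, r^15s}, so |H| = 6.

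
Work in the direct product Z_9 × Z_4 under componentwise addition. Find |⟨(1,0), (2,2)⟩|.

18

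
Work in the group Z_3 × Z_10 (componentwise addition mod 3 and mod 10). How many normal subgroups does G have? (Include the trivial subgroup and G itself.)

8

G is abelian, so every subgroup is normal.
G has 8 subgroups in total, hence 8 normal subgroups.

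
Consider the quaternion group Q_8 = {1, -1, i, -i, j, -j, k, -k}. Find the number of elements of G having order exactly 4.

The elements of order 4 are: i, -i, j, -j, k, -k.
That's 6.

6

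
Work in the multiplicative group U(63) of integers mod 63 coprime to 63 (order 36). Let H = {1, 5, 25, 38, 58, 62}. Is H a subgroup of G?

Yes

|H| = 6 divides |G| = 36, consistent with Lagrange.
H contains the identity, every element's inverse is in H, and H is closed under ·: it is a subgroup.
In fact H = ⟨5⟩.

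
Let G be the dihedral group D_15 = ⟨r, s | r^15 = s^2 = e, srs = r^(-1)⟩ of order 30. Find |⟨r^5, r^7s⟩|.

|⟨r^5⟩| = 3 and |⟨r^7s⟩| = 2, so |H| is a multiple of lcm(3, 2) = 6 and divides |G| = 30.
Closing under the operation: H = {e, r^5, r^10, r^2s, r^7s, r^12s}, so |H| = 6.

6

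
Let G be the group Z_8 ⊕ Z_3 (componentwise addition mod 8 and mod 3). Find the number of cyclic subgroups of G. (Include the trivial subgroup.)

8

A cyclic subgroup of order d is generated by each of its φ(d) elements of order d, so the cyclic subgroups of order d number (#elements of order d)/φ(d).
Cyclic subgroups by order — order 1: 1; order 2: 1; order 3: 1; order 4: 1; order 6: 1; order 8: 1; order 12: 1; order 24: 1.
Total: 8.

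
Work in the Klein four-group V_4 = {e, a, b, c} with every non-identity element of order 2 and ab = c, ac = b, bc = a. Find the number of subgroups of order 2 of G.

|G| = 4 and 2 | 4, so subgroups of order 2 are possible by Lagrange.
The subgroups of order 2 are: {e, a}; {e, b}; {e, c}.
So G has 3 subgroups of order 2.

3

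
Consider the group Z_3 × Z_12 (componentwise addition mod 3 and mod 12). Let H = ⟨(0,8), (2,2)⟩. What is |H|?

18

|⟨(0,8)⟩| = 3 and |⟨(2,2)⟩| = 6, so |H| is a multiple of lcm(3, 6) = 6 and divides |G| = 36.
Closing under the operation: H = {(0,0), (0,2), (0,4), (0,6), (0,8), (0,10), (1,0), (1,2), (1,4), (1,6), (1,8), (1,10), (2,0), (2,2), (2,4), (2,6), (2,8), (2,10)}, so |H| = 18.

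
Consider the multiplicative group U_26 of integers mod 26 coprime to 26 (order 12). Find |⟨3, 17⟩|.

6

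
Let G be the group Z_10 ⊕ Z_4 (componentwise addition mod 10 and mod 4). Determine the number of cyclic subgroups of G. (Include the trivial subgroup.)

A cyclic subgroup of order d is generated by each of its φ(d) elements of order d, so the cyclic subgroups of order d number (#elements of order d)/φ(d).
Cyclic subgroups by order — order 1: 1; order 2: 3; order 4: 2; order 5: 1; order 10: 3; order 20: 2.
Total: 12.

12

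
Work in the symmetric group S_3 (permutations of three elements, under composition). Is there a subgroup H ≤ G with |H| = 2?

2 | 6. A subgroup of order 2 is {e, (1 2)}.

Yes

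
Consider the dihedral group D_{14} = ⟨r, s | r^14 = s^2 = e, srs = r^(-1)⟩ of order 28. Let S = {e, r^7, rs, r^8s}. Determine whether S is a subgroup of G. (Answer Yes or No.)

Yes

|S| = 4 divides |G| = 28, consistent with Lagrange.
S contains the identity, every element's inverse is in S, and S is closed under ·: it is a subgroup.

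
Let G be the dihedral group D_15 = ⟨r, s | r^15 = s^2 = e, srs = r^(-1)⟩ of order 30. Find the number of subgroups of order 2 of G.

15

|G| = 30 and 2 | 30, so subgroups of order 2 are possible by Lagrange.
The subgroups of order 2 are: {e, r^10s}; {e, r^11s}; {e, r^12s}; {e, r^13s}; … (15 in all).
So G has 15 subgroups of order 2.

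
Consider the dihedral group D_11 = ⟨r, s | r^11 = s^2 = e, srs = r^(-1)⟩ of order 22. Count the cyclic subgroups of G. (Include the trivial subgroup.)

13

Group the elements of G by the cyclic subgroup they generate; each cyclic subgroup of order d accounts for φ(d) elements.
Cyclic subgroups by order — order 1: 1; order 2: 11; order 11: 1.
Total: 13.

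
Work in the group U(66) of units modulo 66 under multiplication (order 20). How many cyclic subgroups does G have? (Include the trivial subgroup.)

Each element a generates a cyclic subgroup ⟨a⟩; distinct elements may generate the same one (a cyclic group of order d has φ(d) generators).
Cyclic subgroups by order — order 1: 1; order 2: 3; order 5: 1; order 10: 3.
Total: 8.

8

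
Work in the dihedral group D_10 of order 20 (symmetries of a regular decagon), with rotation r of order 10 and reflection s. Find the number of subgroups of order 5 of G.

1

|G| = 20 and 5 | 20, so subgroups of order 5 are possible by Lagrange.
The subgroups of order 5 are: {e, r^2, r^4, r^6, r^8}.
So G has 1 subgroup of order 5.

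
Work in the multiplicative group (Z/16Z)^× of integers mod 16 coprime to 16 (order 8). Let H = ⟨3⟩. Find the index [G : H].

|⟨3⟩| = 4 and |G| = 8.
By Lagrange, [G : H] = |G|/|H| = 8/4 = 2.

2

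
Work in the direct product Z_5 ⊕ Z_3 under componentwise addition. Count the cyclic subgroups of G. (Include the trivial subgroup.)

Group the elements of G by the cyclic subgroup they generate; each cyclic subgroup of order d accounts for φ(d) elements.
Cyclic subgroups by order — order 1: 1; order 3: 1; order 5: 1; order 15: 1.
Total: 4.

4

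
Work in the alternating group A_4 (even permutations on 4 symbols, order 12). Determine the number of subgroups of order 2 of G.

3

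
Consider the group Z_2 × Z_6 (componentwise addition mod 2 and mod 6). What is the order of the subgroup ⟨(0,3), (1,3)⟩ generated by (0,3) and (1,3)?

4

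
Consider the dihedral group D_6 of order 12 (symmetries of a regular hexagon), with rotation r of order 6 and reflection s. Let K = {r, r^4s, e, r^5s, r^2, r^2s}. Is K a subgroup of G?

No

r ∈ K but its inverse r^5 ∉ K, so K is not a subgroup.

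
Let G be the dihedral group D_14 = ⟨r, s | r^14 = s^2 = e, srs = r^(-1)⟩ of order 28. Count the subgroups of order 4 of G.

7

|G| = 28 and 4 | 28, so subgroups of order 4 are possible by Lagrange.
The subgroups of order 4 are: {e, r^7, r^3s, r^10s}; {e, r^7, r^4s, r^11s}; {e, r^7, r^5s, r^12s}; {e, r^7, r^6s, r^13s}; … (7 in all).
So G has 7 subgroups of order 4.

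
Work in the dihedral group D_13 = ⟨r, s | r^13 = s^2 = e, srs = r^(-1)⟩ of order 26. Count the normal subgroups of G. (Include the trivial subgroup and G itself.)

3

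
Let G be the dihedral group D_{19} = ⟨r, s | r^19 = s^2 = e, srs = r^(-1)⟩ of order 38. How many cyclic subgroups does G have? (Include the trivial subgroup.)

Each element a generates a cyclic subgroup ⟨a⟩; distinct elements may generate the same one (a cyclic group of order d has φ(d) generators).
Cyclic subgroups by order — order 1: 1; order 2: 19; order 19: 1.
Total: 21.

21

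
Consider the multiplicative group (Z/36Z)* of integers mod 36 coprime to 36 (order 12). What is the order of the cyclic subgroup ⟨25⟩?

Compute successive powers of 25 mod 36: 25, 13, 1; 25^3 ≡ 1 (mod 36).
So |⟨25⟩| = 3.

3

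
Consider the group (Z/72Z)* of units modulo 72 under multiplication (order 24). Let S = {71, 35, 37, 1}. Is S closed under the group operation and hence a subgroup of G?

Yes

|S| = 4 divides |G| = 24, consistent with Lagrange.
S contains the identity, every element's inverse is in S, and S is closed under ·: it is a subgroup.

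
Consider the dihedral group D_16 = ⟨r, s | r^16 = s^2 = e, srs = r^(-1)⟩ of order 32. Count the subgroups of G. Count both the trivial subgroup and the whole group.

|G| = 32, so by Lagrange every subgroup order divides 32. Divisors: 1, 2, 4, 8, 16, 32.
Subgroups by order — order 1: 1; order 2: 17; order 4: 9; order 8: 5; order 16: 3; order 32: 1.
Total: 1 + 17 + 9 + 5 + 3 + 1 = 36.

36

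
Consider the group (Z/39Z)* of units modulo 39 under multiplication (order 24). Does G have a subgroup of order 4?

Yes

4 | 24. A subgroup of order 4 is {1, 14, 25, 38}.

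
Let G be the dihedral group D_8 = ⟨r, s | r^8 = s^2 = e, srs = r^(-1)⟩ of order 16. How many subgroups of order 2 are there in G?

9

|G| = 16 and 2 | 16, so subgroups of order 2 are possible by Lagrange.
The subgroups of order 2 are: {e, r^2s}; {e, r^3s}; {e, r^4}; {e, r^4s}; … (9 in all).
So G has 9 subgroups of order 2.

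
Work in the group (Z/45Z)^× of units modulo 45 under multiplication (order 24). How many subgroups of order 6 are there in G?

3

|G| = 24 and 6 | 24, so subgroups of order 6 are possible by Lagrange.
The subgroups of order 6 are: {1, 11, 16, 26, 31, 41}; {1, 14, 16, 29, 31, 44}; {1, 4, 16, 19, 31, 34}.
So G has 3 subgroups of order 6.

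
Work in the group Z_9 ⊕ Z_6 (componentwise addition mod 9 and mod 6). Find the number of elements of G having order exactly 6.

8

An element (a,b) has order lcm(ord(a), ord(b)); count pairs with lcm equal to 6.
Enumerating gives 8 such elements.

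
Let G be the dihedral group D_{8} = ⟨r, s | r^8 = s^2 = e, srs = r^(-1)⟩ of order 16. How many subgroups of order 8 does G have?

|G| = 16 and 8 | 16, so subgroups of order 8 are possible by Lagrange.
The subgroups of order 8 are: {e, r, r^2, r^3, r^4, r^5, r^6, r^7}; {e, r^2, r^4, r^6, s, r^2s, r^4s, r^6s}; {e, r^2, r^4, r^6, rs, r^3s, r^5s, r^7s}.
So G has 3 subgroups of order 8.

3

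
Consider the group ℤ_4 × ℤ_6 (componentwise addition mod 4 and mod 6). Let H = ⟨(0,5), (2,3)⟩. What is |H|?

|⟨(0,5)⟩| = 6 and |⟨(2,3)⟩| = 2, so |H| is a multiple of lcm(6, 2) = 6 and divides |G| = 24.
Closing under the operation: H = {(0,0), (0,1), (0,2), (0,3), (0,4), (0,5), (2,0), (2,1), (2,2), (2,3), (2,4), (2,5)}, so |H| = 12.

12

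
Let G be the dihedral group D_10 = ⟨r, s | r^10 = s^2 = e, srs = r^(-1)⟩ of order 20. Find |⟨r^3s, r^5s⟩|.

10

|⟨r^3s⟩| = 2 and |⟨r^5s⟩| = 2, so |H| is a multiple of lcm(2, 2) = 2 and divides |G| = 20.
Closing under the operation: H = {e, r^2, r^4, r^6, r^8, rs, r^3s, r^5s, r^7s, r^9s}, so |H| = 10.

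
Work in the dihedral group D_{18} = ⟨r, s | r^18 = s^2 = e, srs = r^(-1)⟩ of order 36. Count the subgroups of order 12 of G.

|G| = 36 and 12 | 36, so subgroups of order 12 are possible by Lagrange.
The subgroups of order 12 are: {e, r^3, r^6, r^9, r^12, r^15, rs, r^4s, r^7s, r^10s, r^13s, r^16s}; {e, r^3, r^6, r^9, r^12, r^15, r^2s, r^5s, r^8s, r^11s, r^14s, r^17s}; {e, r^3, r^6, r^9, r^12, r^15, s, r^3s, r^6s, r^9s, r^12s, r^15s}.
So G has 3 subgroups of order 12.

3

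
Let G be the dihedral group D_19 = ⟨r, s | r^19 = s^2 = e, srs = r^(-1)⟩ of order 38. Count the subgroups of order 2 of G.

|G| = 38 and 2 | 38, so subgroups of order 2 are possible by Lagrange.
The subgroups of order 2 are: {e, r^10s}; {e, r^11s}; {e, r^12s}; {e, r^13s}; … (19 in all).
So G has 19 subgroups of order 2.

19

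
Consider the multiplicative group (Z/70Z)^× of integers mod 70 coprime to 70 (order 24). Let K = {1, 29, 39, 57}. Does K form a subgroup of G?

No

39 ∈ K but its inverse 9 ∉ K, so K is not a subgroup.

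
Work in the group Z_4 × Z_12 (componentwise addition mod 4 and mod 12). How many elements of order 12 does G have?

An element (a,b) has order lcm(ord(a), ord(b)); count pairs with lcm equal to 12.
Enumerating gives 24 such elements.

24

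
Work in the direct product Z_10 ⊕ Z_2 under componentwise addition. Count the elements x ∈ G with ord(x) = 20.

An element (a,b) has order lcm(ord(a), ord(b)); count pairs with lcm equal to 20.
Enumerating gives 0 such elements.

0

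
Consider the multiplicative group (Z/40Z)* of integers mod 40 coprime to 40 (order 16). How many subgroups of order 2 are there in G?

|G| = 16 and 2 | 16, so subgroups of order 2 are possible by Lagrange.
The subgroups of order 2 are: {1, 11}; {1, 19}; {1, 21}; {1, 29}; … (7 in all).
So G has 7 subgroups of order 2.

7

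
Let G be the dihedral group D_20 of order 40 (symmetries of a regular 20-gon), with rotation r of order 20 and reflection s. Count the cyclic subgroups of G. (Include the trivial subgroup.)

26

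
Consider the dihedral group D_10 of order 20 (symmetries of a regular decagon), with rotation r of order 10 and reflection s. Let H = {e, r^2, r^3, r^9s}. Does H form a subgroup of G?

r^2 ∈ H but its inverse r^8 ∉ H, so H is not a subgroup.

No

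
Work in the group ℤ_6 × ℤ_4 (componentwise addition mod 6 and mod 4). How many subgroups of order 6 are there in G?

|G| = 24 and 6 | 24, so subgroups of order 6 are possible by Lagrange.
The subgroups of order 6 are: {(0,0), (0,2), (2,0), (2,2), (4,0), (4,2)}; {(0,0), (1,0), (2,0), (3,0), (4,0), (5,0)}; {(0,0), (1,2), (2,0), (3,2), (4,0), (5,2)}.
So G has 3 subgroups of order 6.

3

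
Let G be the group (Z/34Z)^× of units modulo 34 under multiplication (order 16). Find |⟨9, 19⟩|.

8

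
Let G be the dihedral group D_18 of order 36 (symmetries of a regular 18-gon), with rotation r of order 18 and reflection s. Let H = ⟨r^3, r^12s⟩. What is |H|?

|⟨r^3⟩| = 6 and |⟨r^12s⟩| = 2, so |H| is a multiple of lcm(6, 2) = 6 and divides |G| = 36.
Closing under the operation: H = {e, r^3, r^6, r^9, r^12, r^15, s, r^3s, r^6s, r^9s, r^12s, r^15s}, so |H| = 12.

12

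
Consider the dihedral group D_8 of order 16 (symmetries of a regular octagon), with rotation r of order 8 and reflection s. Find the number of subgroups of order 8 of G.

3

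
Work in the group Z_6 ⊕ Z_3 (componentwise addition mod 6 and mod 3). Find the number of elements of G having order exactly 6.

8

An element (a,b) has order lcm(ord(a), ord(b)); count pairs with lcm equal to 6.
Enumerating gives 8 such elements.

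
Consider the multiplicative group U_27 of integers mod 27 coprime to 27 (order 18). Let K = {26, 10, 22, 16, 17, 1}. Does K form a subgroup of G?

17 ∈ K but its inverse 8 ∉ K, so K is not a subgroup.

No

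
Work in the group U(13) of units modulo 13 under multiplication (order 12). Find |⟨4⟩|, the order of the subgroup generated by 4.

Compute successive powers of 4 mod 13: 4, 3, 12, 9, 10, 1; 4^6 ≡ 1 (mod 13).
So |⟨4⟩| = 6.

6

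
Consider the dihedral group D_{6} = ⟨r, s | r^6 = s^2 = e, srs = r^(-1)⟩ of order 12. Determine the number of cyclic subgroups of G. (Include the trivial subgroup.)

10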